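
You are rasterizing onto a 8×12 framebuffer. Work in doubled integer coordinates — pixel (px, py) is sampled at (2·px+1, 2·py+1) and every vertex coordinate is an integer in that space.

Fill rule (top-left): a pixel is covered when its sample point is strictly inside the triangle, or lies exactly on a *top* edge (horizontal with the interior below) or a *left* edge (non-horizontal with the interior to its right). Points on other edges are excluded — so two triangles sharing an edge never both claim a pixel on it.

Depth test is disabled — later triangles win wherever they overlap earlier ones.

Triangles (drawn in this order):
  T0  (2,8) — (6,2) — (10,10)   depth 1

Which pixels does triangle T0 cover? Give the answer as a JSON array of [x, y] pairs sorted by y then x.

T0:
  2·area = 56
  edge (2, 8)→(6, 2): d=(4,-6) top-left  bias=+0
  edge (6, 2)→(10, 10): d=(4,8) right/bottom  bias=-1
  edge (10, 10)→(2, 8): d=(-8,-2) top-left  bias=+0
    (2,2)@(5, 5): e=[6,20,30] → #
    (3,2)@(7, 5): e=[18,4,34] → #
    (4,2)@(9, 5): e=[30,-12,38] → ·
    (1,3)@(3, 7): e=[2,44,10] → #
    (4,3)@(9, 7): e=[38,-4,22] → ·
    (1,4)@(3, 9): e=[10,52,-6] → ·
    (2,4)@(5, 9): e=[22,36,-2] → ·
    (3,4)@(7, 9): e=[34,20,2] → #
    (4,4)@(9, 9): e=[46,4,6] → #
    (5,4)@(11, 9): e=[58,-12,10] → ·
    (3,5)@(7, 11): e=[42,28,-14] → ·
    (4,5)@(9, 11): e=[54,12,-10] → ·
  covered (7 px):
    · · · · · · · ·
    · · · · · · · ·
    · · # # · · · ·
    · # # # · · · ·
    · · · # # · · ·
    · · · · · · · ·
    · · · · · · · ·
    · · · · · · · ·
    · · · · · · · ·
    · · · · · · · ·
    · · · · · · · ·
    · · · · · · · ·

Answer: [[2,2],[3,2],[1,3],[2,3],[3,3],[3,4],[4,4]]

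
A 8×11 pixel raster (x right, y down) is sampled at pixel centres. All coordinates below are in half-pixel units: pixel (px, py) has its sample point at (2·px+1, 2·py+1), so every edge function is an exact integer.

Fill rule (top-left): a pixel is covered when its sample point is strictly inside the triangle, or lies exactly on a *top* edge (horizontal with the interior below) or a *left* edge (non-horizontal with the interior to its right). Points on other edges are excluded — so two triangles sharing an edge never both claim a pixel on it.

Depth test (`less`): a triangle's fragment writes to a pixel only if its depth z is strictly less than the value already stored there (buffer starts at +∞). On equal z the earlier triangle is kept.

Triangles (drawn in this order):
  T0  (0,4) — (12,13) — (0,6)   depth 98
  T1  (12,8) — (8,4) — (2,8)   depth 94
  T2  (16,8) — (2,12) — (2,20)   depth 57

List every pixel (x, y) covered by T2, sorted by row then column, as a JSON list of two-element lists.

T0:
  2·area = 24
  edge (0, 4)→(12, 13): d=(12,9) right/bottom  bias=-1
  edge (12, 13)→(0, 6): d=(-12,-7) top-left  bias=+0
  edge (0, 6)→(0, 4): d=(0,-2) top-left  bias=+0
    (0,2)@(1, 5): e=[3,19,2] → X
    (1,2)@(3, 5): e=[-15,33,6] → .
    (0,3)@(1, 7): e=[27,-5,2] → .
    (1,3)@(3, 7): e=[9,9,6] → X
    (2,3)@(5, 7): e=[-9,23,10] → .
    (1,4)@(3, 9): e=[33,-15,6] → .
    (4,5)@(9, 11): e=[3,3,18] → X
    (5,5)@(11, 11): e=[-15,17,22] → .
    (4,6)@(9, 13): e=[27,-21,18] → .
  covered (3 px):
    . . . . . . . .
    . . . . . . . .
    X . . . . . . .
    . X . . . . . .
    . . . . . . . .
    . . . . X . . .
    . . . . . . . .
    . . . . . . . .
    . . . . . . . .
    . . . . . . . .
    . . . . . . . .
T1:
  2·area = 40  (B↔C swapped to make it positive)
  edge (12, 8)→(2, 8): d=(-10,0) right/bottom  bias=-1
  edge (2, 8)→(8, 4): d=(6,-4) top-left  bias=+0
  edge (8, 4)→(12, 8): d=(4,4) right/bottom  bias=-1
    (2,0)@(5, 1): e=[70,-30,0] → .  [on edge]
    (3,1)@(7, 3): e=[50,-10,0] → .  [on edge]
    (3,2)@(7, 5): e=[30,2,8] → X
    (4,2)@(9, 5): e=[30,10,0] → .  [on edge]
    (2,3)@(5, 7): e=[10,6,24] → X
    (4,3)@(9, 7): e=[10,22,8] → X
    (5,3)@(11, 7): e=[10,30,0] → .  [on edge]
    (2,4)@(5, 9): e=[-10,18,32] → .
    (3,4)@(7, 9): e=[-10,26,24] → .
    (4,4)@(9, 9): e=[-10,34,16] → .
    (6,4)@(13, 9): e=[-10,50,0] → .  [on edge]
    (7,5)@(15, 11): e=[-30,70,0] → .  [on edge]
  covered (4 px):
    . . . . . . . .
    . . . . . . . .
    . . . X . . . .
    . . X X X . . .
    . . . . . . . .
    . . . . . . . .
    . . . . . . . .
    . . . . . . . .
    . . . . . . . .
    . . . . . . . .
    . . . . . . . .
T2:
  2·area = 112  (B↔C swapped to make it positive)
  edge (16, 8)→(2, 20): d=(-14,12) right/bottom  bias=-1
  edge (2, 20)→(2, 12): d=(0,-8) top-left  bias=+0
  edge (2, 12)→(16, 8): d=(14,-4) top-left  bias=+0
    (6,4)@(13, 9): e=[22,88,2] → X
    (7,4)@(15, 9): e=[-2,104,10] → .
    (3,5)@(7, 11): e=[66,40,6] → X
    (4,5)@(9, 11): e=[42,56,14] → X
    (5,5)@(11, 11): e=[18,72,22] → X
    (6,5)@(13, 11): e=[-6,88,30] → .
    (1,6)@(3, 13): e=[86,8,18] → X
    (2,6)@(5, 13): e=[62,24,26] → X
    (5,6)@(11, 13): e=[-10,72,50] → .
    (1,7)@(3, 15): e=[58,8,46] → X
    (4,7)@(9, 15): e=[-14,56,70] → .
    (1,8)@(3, 17): e=[30,8,74] → X
  covered (14 px):
    . . . . . . . .
    . . . . . . . .
    . . . . . . . .
    . . . . . . . .
    . . . . . . X .
    . . . X X X . .
    . X X X X . . .
    . X X X . . . .
    . X X . . . . .
    . X . . . . . .
    . . . . . . . .

Final: [[6,4],[3,5],[4,5],[5,5],[1,6],[2,6],[3,6],[4,6],[1,7],[2,7],[3,7],[1,8],[2,8],[1,9]]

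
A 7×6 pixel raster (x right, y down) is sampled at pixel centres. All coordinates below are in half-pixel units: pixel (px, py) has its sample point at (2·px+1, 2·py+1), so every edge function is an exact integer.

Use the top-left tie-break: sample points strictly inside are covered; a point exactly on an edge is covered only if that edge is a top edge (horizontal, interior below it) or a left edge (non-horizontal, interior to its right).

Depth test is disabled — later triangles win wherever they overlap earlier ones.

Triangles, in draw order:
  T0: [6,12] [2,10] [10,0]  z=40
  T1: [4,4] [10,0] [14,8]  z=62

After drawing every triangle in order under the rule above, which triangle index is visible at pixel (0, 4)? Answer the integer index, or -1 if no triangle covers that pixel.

T0:
  2·area = 56
  edge (6, 12)→(2, 10): d=(-4,-2) top-left  bias=+0
  edge (2, 10)→(10, 0): d=(8,-10) top-left  bias=+0
  edge (10, 0)→(6, 12): d=(-4,12) right/bottom  bias=-1
    (4,1)@(9, 3): e=[42,14,0] → ·  [on edge]
    (3,2)@(7, 5): e=[30,10,16] → █
    (4,2)@(9, 5): e=[34,30,-8] → ·
    (2,3)@(5, 7): e=[18,6,32] → █
    (4,3)@(9, 7): e=[26,46,-16] → ·
    (1,4)@(3, 9): e=[6,2,48] → █
    (3,4)@(7, 9): e=[14,42,0] → ·  [on edge]
    (1,5)@(3, 11): e=[-2,18,40] → ·
    (2,5)@(5, 11): e=[2,38,16] → █
    (3,5)@(7, 11): e=[6,58,-8] → ·
  covered (6 px):
    · · · · · · ·
    · · · · · · ·
    · · · █ · · ·
    · · █ █ · · ·
    · █ █ · · · ·
    · · █ · · · ·
T1:
  2·area = 64
  edge (4, 4)→(10, 0): d=(6,-4) top-left  bias=+0
  edge (10, 0)→(14, 8): d=(4,8) right/bottom  bias=-1
  edge (14, 8)→(4, 4): d=(-10,-4) top-left  bias=+0
    (4,0)@(9, 1): e=[2,12,50] → █
    (5,0)@(11, 1): e=[10,-4,58] → ·
    (3,1)@(7, 3): e=[6,36,22] → █
    (5,1)@(11, 3): e=[22,4,38] → █
    (6,1)@(13, 3): e=[30,-12,46] → ·
    (3,2)@(7, 5): e=[18,44,2] → █
    (6,2)@(13, 5): e=[42,-4,26] → ·
    (3,3)@(7, 7): e=[30,52,-18] → ·
    (4,3)@(9, 7): e=[38,36,-10] → ·
    (5,3)@(11, 7): e=[46,20,-2] → ·
    (6,3)@(13, 7): e=[54,4,6] → █
    (6,4)@(13, 9): e=[66,12,-14] → ·
  covered (8 px):
    · · · · █ · ·
    · · · █ █ █ ·
    · · · █ █ █ ·
    · · · · · · █
    · · · · · · ·
    · · · · · · ·

Z-buffer (winner per pixel, '.' = empty):
  . . . . 1 . .
  . . . 1 1 1 .
  . . . 1 1 1 .
  . . 0 0 . . 1
  . 0 0 . . . .
  . . 0 . . . .

Answer: -1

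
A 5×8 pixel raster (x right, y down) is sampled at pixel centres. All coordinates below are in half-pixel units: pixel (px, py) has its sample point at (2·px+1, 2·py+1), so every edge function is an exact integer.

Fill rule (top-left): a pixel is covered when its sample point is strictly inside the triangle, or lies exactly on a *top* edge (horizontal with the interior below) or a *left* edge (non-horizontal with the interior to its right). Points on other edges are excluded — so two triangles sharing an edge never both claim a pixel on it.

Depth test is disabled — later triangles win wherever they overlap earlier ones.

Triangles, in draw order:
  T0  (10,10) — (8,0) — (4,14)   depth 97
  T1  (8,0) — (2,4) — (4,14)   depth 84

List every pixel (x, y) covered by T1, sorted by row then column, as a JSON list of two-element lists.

T0:
  2·area = 68  (B↔C swapped to make it positive)
  edge (10, 10)→(4, 14): d=(-6,4) right/bottom  bias=-1
  edge (4, 14)→(8, 0): d=(4,-14) top-left  bias=+0
  edge (8, 0)→(10, 10): d=(2,10) right/bottom  bias=-1
    (3,2)@(7, 5): e=[42,6,20] → #
    (4,2)@(9, 5): e=[34,34,0] → ·  [on edge]
    (3,3)@(7, 7): e=[30,14,24] → #
    (4,3)@(9, 7): e=[22,42,4] → #
    (3,4)@(7, 9): e=[18,22,28] → #
    (2,5)@(5, 11): e=[14,2,52] → #
    (4,5)@(9, 11): e=[-2,58,12] → ·
    (2,6)@(5, 13): e=[2,10,56] → #
    (3,6)@(7, 13): e=[-6,38,36] → ·
    (2,7)@(5, 15): e=[-10,18,60] → ·
  covered (8 px):
    · · · · ·
    · · · · ·
    · · · # ·
    · · · # #
    · · · # #
    · · # # ·
    · · # · ·
    · · · · ·
T1:
  2·area = 68  (B↔C swapped to make it positive)
  edge (8, 0)→(4, 14): d=(-4,14) right/bottom  bias=-1
  edge (4, 14)→(2, 4): d=(-2,-10) top-left  bias=+0
  edge (2, 4)→(8, 0): d=(6,-4) top-left  bias=+0
    (3,0)@(7, 1): e=[10,56,2] → #
    (4,0)@(9, 1): e=[-18,76,10] → ·
    (2,1)@(5, 3): e=[30,32,6] → #
    (4,1)@(9, 3): e=[-26,72,22] → ·
    (1,2)@(3, 5): e=[50,8,10] → #
    (3,2)@(7, 5): e=[-6,48,26] → ·
    (1,3)@(3, 7): e=[42,4,22] → #
    (3,3)@(7, 7): e=[-14,44,38] → ·
    (1,4)@(3, 9): e=[34,0,34] → #  [on edge]
    (3,4)@(7, 9): e=[-22,40,50] → ·
    (1,5)@(3, 11): e=[26,-4,46] → ·
    (2,5)@(5, 11): e=[-2,16,54] → ·
  covered (9 px):
    · · · # ·
    · · # # ·
    · # # · ·
    · # # · ·
    · # # · ·
    · · · · ·
    · · · · ·
    · · · · ·

Final: [[3,0],[2,1],[3,1],[1,2],[2,2],[1,3],[2,3],[1,4],[2,4]]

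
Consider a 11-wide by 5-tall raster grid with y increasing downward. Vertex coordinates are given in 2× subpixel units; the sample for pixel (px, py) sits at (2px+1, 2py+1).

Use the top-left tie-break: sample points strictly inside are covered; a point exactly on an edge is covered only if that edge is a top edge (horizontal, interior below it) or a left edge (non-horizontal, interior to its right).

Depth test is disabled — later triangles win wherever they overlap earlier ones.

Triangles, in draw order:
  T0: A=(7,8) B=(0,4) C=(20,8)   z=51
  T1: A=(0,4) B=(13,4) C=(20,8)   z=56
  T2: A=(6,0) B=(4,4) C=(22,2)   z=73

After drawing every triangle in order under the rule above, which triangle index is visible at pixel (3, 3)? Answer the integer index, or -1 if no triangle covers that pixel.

T0:
  2·area = 52
  edge (7, 8)→(0, 4): d=(-7,-4) top-left  bias=+0
  edge (0, 4)→(20, 8): d=(20,4) right/bottom  bias=-1
  edge (20, 8)→(7, 8): d=(-13,0) right/bottom  bias=-1
    (1,2)@(3, 5): e=[5,8,39] → X
    (2,2)@(5, 5): e=[13,0,39] → .  [on edge]
    (1,3)@(3, 7): e=[-9,48,13] → .
    (3,3)@(7, 7): e=[7,32,13] → X
    (4,3)@(9, 7): e=[15,24,13] → X
    (5,3)@(11, 7): e=[23,16,13] → X
    (6,3)@(13, 7): e=[31,8,13] → X
    (7,3)@(15, 7): e=[39,0,13] → .  [on edge]
    (3,4)@(7, 9): e=[-7,72,-13] → .
    (4,4)@(9, 9): e=[1,64,-13] → .
    (5,4)@(11, 9): e=[9,56,-13] → .
    (6,4)@(13, 9): e=[17,48,-13] → .
  covered (5 px):
    . . . . . . . . . . .
    . . . . . . . . . . .
    . X . . . . . . . . .
    . . . X X X X . . . .
    . . . . . . . . . . .
T1:
  2·area = 52
  edge (0, 4)→(13, 4): d=(13,0) top-left  bias=+0
  edge (13, 4)→(20, 8): d=(7,4) right/bottom  bias=-1
  edge (20, 8)→(0, 4): d=(-20,-4) top-left  bias=+0
    (2,2)@(5, 5): e=[13,39,0] → X  [on edge]
    (3,2)@(7, 5): e=[13,31,8] → X
    (4,2)@(9, 5): e=[13,23,16] → X
    (5,2)@(11, 5): e=[13,15,24] → X
    (6,2)@(13, 5): e=[13,7,32] → X
    (7,2)@(15, 5): e=[13,-1,40] → .
    (2,3)@(5, 7): e=[39,53,-40] → .
    (3,3)@(7, 7): e=[39,45,-32] → .
    (4,3)@(9, 7): e=[39,37,-24] → .
    (5,3)@(11, 7): e=[39,29,-16] → .
    (6,3)@(13, 7): e=[39,21,-8] → .
    (7,3)@(15, 7): e=[39,13,0] → X  [on edge]
  covered (7 px):
    . . . . . . . . . . .
    . . . . . . . . . . .
    . . X X X X X . . . .
    . . . . . . . X X . .
    . . . . . . . . . . .
T2:
  2·area = 68  (B↔C swapped to make it positive)
  edge (6, 0)→(22, 2): d=(16,2) right/bottom  bias=-1
  edge (22, 2)→(4, 4): d=(-18,2) right/bottom  bias=-1
  edge (4, 4)→(6, 0): d=(2,-4) top-left  bias=+0
    (3,0)@(7, 1): e=[14,48,6] → X
    (4,0)@(9, 1): e=[10,44,14] → X
    (5,0)@(11, 1): e=[6,40,22] → X
    (6,0)@(13, 1): e=[2,36,30] → X
    (7,0)@(15, 1): e=[-2,32,38] → .
    (2,1)@(5, 3): e=[50,16,2] → X
    (6,1)@(13, 3): e=[34,0,34] → .  [on edge]
    (2,2)@(5, 5): e=[82,-20,6] → .
    (3,2)@(7, 5): e=[78,-24,14] → .
    (4,2)@(9, 5): e=[74,-28,22] → .
    (5,2)@(11, 5): e=[70,-32,30] → .
  covered (8 px):
    . . . X X X X . . . .
    . . X X X X . . . . .
    . . . . . . . . . . .
    . . . . . . . . . . .
    . . . . . . . . . . .

Z-buffer (winner per pixel, '.' = empty):
  . . . 2 2 2 2 . . . .
  . . 2 2 2 2 . . . . .
  . 0 1 1 1 1 1 . . . .
  . . . 0 0 0 0 1 1 . .
  . . . . . . . . . . .

Result: 0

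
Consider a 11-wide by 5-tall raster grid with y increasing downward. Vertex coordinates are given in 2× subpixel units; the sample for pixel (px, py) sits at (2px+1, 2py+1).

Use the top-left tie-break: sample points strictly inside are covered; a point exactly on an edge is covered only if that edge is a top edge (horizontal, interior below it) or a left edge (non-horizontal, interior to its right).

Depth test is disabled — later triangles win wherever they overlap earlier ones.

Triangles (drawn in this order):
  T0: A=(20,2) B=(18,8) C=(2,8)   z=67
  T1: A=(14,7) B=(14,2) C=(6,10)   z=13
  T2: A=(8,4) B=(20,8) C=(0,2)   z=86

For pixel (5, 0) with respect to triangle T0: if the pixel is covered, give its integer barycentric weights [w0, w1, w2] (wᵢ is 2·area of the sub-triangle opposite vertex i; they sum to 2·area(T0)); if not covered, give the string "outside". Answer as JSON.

T0:
  2·area = 96
  edge (20, 2)→(18, 8): d=(-2,6) right/bottom  bias=-1
  edge (18, 8)→(2, 8): d=(-16,0) right/bottom  bias=-1
  edge (2, 8)→(20, 2): d=(18,-6) top-left  bias=+0
    (8,1)@(17, 3): e=[16,80,0] → █  [on edge]
    (9,1)@(19, 3): e=[4,80,12] → █
    (10,1)@(21, 3): e=[-8,80,24] → ·
    (5,2)@(11, 5): e=[48,48,0] → █  [on edge]
    (6,2)@(13, 5): e=[36,48,12] → █
    (7,2)@(15, 5): e=[24,48,24] → █
    (9,2)@(19, 5): e=[0,48,48] → ·  [on edge]
    (2,3)@(5, 7): e=[80,16,0] → █  [on edge]
    (3,3)@(7, 7): e=[68,16,12] → █
    (4,3)@(9, 7): e=[56,16,24] → █
    (9,3)@(19, 7): e=[-4,16,84] → ·
    (2,4)@(5, 9): e=[76,-16,36] → ·
  covered (13 px):
    · · · · · · · · · · ·
    · · · · · · · · █ █ ·
    · · · · · █ █ █ █ · ·
    · · █ █ █ █ █ █ █ · ·
    · · · · · · · · · · ·
T1:
  2·area = 40  (B↔C swapped to make it positive)
  edge (14, 7)→(6, 10): d=(-8,3) right/bottom  bias=-1
  edge (6, 10)→(14, 2): d=(8,-8) top-left  bias=+0
  edge (14, 2)→(14, 7): d=(0,5) right/bottom  bias=-1
    (7,0)@(15, 1): e=[45,0,-5] → ·  [on edge]
    (6,1)@(13, 3): e=[35,0,5] → █  [on edge]
    (7,1)@(15, 3): e=[29,16,-5] → ·
    (5,2)@(11, 5): e=[25,0,15] → █  [on edge]
    (7,2)@(15, 5): e=[13,32,-5] → ·
    (4,3)@(9, 7): e=[15,0,25] → █  [on edge]
    (7,3)@(15, 7): e=[-3,48,-5] → ·
    (3,4)@(7, 9): e=[5,0,35] → █  [on edge]
    (4,4)@(9, 9): e=[-1,16,25] → ·
    (5,4)@(11, 9): e=[-7,32,15] → ·
    (6,4)@(13, 9): e=[-13,48,5] → ·
  covered (7 px):
    · · · · · · · · · · ·
    · · · · · · █ · · · ·
    · · · · · █ █ · · · ·
    · · · · █ █ █ · · · ·
    · · · █ · · · · · · ·
T2:
  2·area = 8
  edge (8, 4)→(20, 8): d=(12,4) right/bottom  bias=-1
  edge (20, 8)→(0, 2): d=(-20,-6) top-left  bias=+0
  edge (0, 2)→(8, 4): d=(8,2) right/bottom  bias=-1
    (2,1)@(5, 3): e=[0,10,-2] → ·  [on edge]
    (5,2)@(11, 5): e=[0,6,2] → ·  [on edge]
    (8,3)@(17, 7): e=[0,2,6] → ·  [on edge]
  covered (0 px):
    · · · · · · · · · · ·
    · · · · · · · · · · ·
    · · · · · · · · · · ·
    · · · · · · · · · · ·
    · · · · · · · · · · ·

Final: "outside"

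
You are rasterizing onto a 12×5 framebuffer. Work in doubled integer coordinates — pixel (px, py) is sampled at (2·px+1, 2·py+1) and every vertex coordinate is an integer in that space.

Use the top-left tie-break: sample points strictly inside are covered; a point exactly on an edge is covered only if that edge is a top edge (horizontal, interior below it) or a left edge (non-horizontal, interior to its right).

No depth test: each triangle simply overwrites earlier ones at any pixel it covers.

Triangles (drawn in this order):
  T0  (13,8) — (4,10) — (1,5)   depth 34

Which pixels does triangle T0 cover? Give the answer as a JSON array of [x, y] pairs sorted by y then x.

T0:
  2·area = 51
  edge (13, 8)→(4, 10): d=(-9,2) right/bottom  bias=-1
  edge (4, 10)→(1, 5): d=(-3,-5) top-left  bias=+0
  edge (1, 5)→(13, 8): d=(12,3) right/bottom  bias=-1
    (0,2)@(1, 5): e=[51,0,0] → .  [on edge]
    (1,3)@(3, 7): e=[29,4,18] → X
    (2,3)@(5, 7): e=[25,14,12] → X
    (3,3)@(7, 7): e=[21,24,6] → X
    (4,3)@(9, 7): e=[17,34,0] → .  [on edge]
    (1,4)@(3, 9): e=[11,-2,42] → .
    (2,4)@(5, 9): e=[7,8,36] → X
    (4,4)@(9, 9): e=[-1,28,24] → .
    (8,4)@(17, 9): e=[-17,68,0] → .  [on edge]
  covered (5 px):
    . . . . . . . . . . . .
    . . . . . . . . . . . .
    . . . . . . . . . . . .
    . X X X . . . . . . . .
    . . X X . . . . . . . .

Final: [[1,3],[2,3],[3,3],[2,4],[3,4]]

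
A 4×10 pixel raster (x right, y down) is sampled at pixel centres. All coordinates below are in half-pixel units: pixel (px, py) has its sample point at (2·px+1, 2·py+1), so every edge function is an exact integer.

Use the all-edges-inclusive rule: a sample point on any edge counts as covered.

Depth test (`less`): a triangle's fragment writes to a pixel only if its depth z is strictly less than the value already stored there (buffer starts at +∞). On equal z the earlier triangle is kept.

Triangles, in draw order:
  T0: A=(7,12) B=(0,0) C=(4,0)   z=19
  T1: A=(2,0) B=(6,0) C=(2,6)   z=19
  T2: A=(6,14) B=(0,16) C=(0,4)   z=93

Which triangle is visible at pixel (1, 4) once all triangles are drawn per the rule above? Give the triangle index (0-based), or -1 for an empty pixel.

T0:
  2·area = 48
  edge (7, 12)→(0, 0): d=(-7,-12) inclusive
  edge (0, 0)→(4, 0): d=(4,0) inclusive
  edge (4, 0)→(7, 12): d=(3,12) inclusive
    (0,0)@(1, 1): e=[5,4,39] → █
    (1,0)@(3, 1): e=[29,4,15] → █
    (2,0)@(5, 1): e=[53,4,-9] → ·
    (0,1)@(1, 3): e=[-9,12,45] → ·
    (1,1)@(3, 3): e=[15,12,21] → █
    (2,1)@(5, 3): e=[39,12,-3] → ·
    (1,2)@(3, 5): e=[1,20,27] → █
    (2,2)@(5, 5): e=[25,20,3] → █
    (3,2)@(7, 5): e=[49,20,-21] → ·
    (1,3)@(3, 7): e=[-13,28,33] → ·
    (2,3)@(5, 7): e=[11,28,9] → █
    (3,3)@(7, 7): e=[35,28,-15] → ·
  covered (6 px):
    █ █ · ·
    · █ · ·
    · █ █ ·
    · · █ ·
    · · · ·
    · · · ·
    · · · ·
    · · · ·
    · · · ·
    · · · ·
T1:
  2·area = 24
  edge (2, 0)→(6, 0): d=(4,0) inclusive
  edge (6, 0)→(2, 6): d=(-4,6) inclusive
  edge (2, 6)→(2, 0): d=(0,-6) inclusive
    (1,0)@(3, 1): e=[4,14,6] → █
    (2,0)@(5, 1): e=[4,2,18] → █
    (3,0)@(7, 1): e=[4,-10,30] → ·
    (1,1)@(3, 3): e=[12,6,6] → █
    (2,1)@(5, 3): e=[12,-6,18] → ·
    (1,2)@(3, 5): e=[20,-2,6] → ·
  covered (3 px):
    · █ █ ·
    · █ · ·
    · · · ·
    · · · ·
    · · · ·
    · · · ·
    · · · ·
    · · · ·
    · · · ·
    · · · ·
T2:
  2·area = 72
  edge (6, 14)→(0, 16): d=(-6,2) inclusive
  edge (0, 16)→(0, 4): d=(0,-12) inclusive
  edge (0, 4)→(6, 14): d=(6,10) inclusive
    (0,3)@(1, 7): e=[52,12,8] → █
    (1,3)@(3, 7): e=[48,36,-12] → ·
    (0,4)@(1, 9): e=[40,12,20] → █
    (1,4)@(3, 9): e=[36,36,0] → █  [on edge]
    (2,4)@(5, 9): e=[32,60,-20] → ·
    (0,5)@(1, 11): e=[28,12,32] → █
    (2,5)@(5, 11): e=[20,60,-8] → ·
    (0,6)@(1, 13): e=[16,12,44] → █
    (2,6)@(5, 13): e=[8,60,4] → █
    (3,6)@(7, 13): e=[4,84,-16] → ·
    (0,7)@(1, 15): e=[4,12,56] → █
    (1,7)@(3, 15): e=[0,36,36] → █  [on edge]
  covered (10 px):
    · · · ·
    · · · ·
    · · · ·
    █ · · ·
    █ █ · ·
    █ █ · ·
    █ █ █ ·
    █ █ · ·
    · · · ·
    · · · ·

Z-buffer (winner per pixel, '.' = empty):
  0 0 1 .
  . 0 . .
  . 0 0 .
  2 . 0 .
  2 2 . .
  2 2 . .
  2 2 2 .
  2 2 . .
  . . . .
  . . . .

Result: 2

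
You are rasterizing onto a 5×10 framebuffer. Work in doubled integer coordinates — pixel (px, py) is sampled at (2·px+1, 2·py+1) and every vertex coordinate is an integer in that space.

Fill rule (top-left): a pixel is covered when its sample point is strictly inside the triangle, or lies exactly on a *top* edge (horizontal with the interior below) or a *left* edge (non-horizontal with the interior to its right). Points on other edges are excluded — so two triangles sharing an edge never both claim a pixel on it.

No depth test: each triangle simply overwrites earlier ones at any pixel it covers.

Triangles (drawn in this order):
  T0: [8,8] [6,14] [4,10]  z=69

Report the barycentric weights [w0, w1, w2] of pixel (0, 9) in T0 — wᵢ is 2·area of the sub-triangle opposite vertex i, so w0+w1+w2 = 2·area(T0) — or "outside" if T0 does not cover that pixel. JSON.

T0:
  2·area = 20
  edge (8, 8)→(6, 14): d=(-2,6) right/bottom  bias=-1
  edge (6, 14)→(4, 10): d=(-2,-4) top-left  bias=+0
  edge (4, 10)→(8, 8): d=(4,-2) top-left  bias=+0
    (4,2)@(9, 5): e=[0,30,-10] → .  [on edge]
    (3,4)@(7, 9): e=[4,14,2] → X
    (4,4)@(9, 9): e=[-8,22,6] → .
    (2,5)@(5, 11): e=[12,2,6] → X
    (3,5)@(7, 11): e=[0,10,10] → .  [on edge]
    (2,6)@(5, 13): e=[8,-2,14] → .
    (2,8)@(5, 17): e=[0,-10,30] → .  [on edge]
  covered (2 px):
    . . . . .
    . . . . .
    . . . . .
    . . . . .
    . . . X .
    . . X . .
    . . . . .
    . . . . .
    . . . . .
    . . . . .

Final: "outside"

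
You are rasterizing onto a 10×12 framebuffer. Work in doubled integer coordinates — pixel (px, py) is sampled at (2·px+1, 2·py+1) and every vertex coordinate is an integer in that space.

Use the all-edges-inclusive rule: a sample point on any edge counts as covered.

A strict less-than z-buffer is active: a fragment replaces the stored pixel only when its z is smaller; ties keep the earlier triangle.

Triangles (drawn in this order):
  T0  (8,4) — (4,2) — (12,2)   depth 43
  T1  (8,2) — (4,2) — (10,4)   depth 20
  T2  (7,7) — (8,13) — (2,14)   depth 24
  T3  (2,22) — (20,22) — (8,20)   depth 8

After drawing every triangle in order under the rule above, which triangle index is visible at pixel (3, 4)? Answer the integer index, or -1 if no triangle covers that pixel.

T0:
  2·area = 16
  edge (8, 4)→(4, 2): d=(-4,-2) inclusive
  edge (4, 2)→(12, 2): d=(8,0) inclusive
  edge (12, 2)→(8, 4): d=(-4,2) inclusive
    (3,1)@(7, 3): e=[2,8,6] → █
    (4,1)@(9, 3): e=[6,8,2] → █
    (5,1)@(11, 3): e=[10,8,-2] → ·
    (3,2)@(7, 5): e=[-6,24,-2] → ·
    (4,2)@(9, 5): e=[-2,24,-6] → ·
  covered (2 px):
    · · · · · · · · · ·
    · · · █ █ · · · · ·
    · · · · · · · · · ·
    · · · · · · · · · ·
    · · · · · · · · · ·
    · · · · · · · · · ·
    · · · · · · · · · ·
    · · · · · · · · · ·
    · · · · · · · · · ·
    · · · · · · · · · ·
    · · · · · · · · · ·
    · · · · · · · · · ·
T1:
  2·area = 8  (B↔C swapped to make it positive)
  edge (8, 2)→(10, 4): d=(2,2) inclusive
  edge (10, 4)→(4, 2): d=(-6,-2) inclusive
  edge (4, 2)→(8, 2): d=(4,0) inclusive
    (0,0)@(1, 1): e=[12,0,-4] → ·  [on edge]
    (3,0)@(7, 1): e=[0,12,-4] → ·  [on edge]
    (3,1)@(7, 3): e=[4,0,4] → █  [on edge]
    (4,1)@(9, 3): e=[0,4,4] → █  [on edge]
    (5,1)@(11, 3): e=[-4,8,4] → ·
    (3,2)@(7, 5): e=[8,-12,12] → ·
    (4,2)@(9, 5): e=[4,-8,12] → ·
    (5,2)@(11, 5): e=[0,-4,12] → ·  [on edge]
    (6,2)@(13, 5): e=[-4,0,12] → ·  [on edge]
    (6,3)@(13, 7): e=[0,-12,20] → ·  [on edge]
    (9,3)@(19, 7): e=[-12,0,20] → ·  [on edge]
    (7,4)@(15, 9): e=[0,-20,28] → ·  [on edge]
    (8,5)@(17, 11): e=[0,-28,36] → ·  [on edge]
    (9,6)@(19, 13): e=[0,-36,44] → ·  [on edge]
  covered (2 px):
    · · · · · · · · · ·
    · · · █ █ · · · · ·
    · · · · · · · · · ·
    · · · · · · · · · ·
    · · · · · · · · · ·
    · · · · · · · · · ·
    · · · · · · · · · ·
    · · · · · · · · · ·
    · · · · · · · · · ·
    · · · · · · · · · ·
    · · · · · · · · · ·
    · · · · · · · · · ·
T2:
  2·area = 37
  edge (7, 7)→(8, 13): d=(1,6) inclusive
  edge (8, 13)→(2, 14): d=(-6,1) inclusive
  edge (2, 14)→(7, 7): d=(5,-7) inclusive
    (3,3)@(7, 7): e=[0,37,0] → █  [on edge]
    (4,3)@(9, 7): e=[-12,35,14] → ·
    (3,4)@(7, 9): e=[2,25,10] → █
    (4,4)@(9, 9): e=[-10,23,24] → ·
    (2,5)@(5, 11): e=[16,15,6] → █
    (4,5)@(9, 11): e=[-8,11,34] → ·
    (1,6)@(3, 13): e=[30,5,2] → █
    (4,6)@(9, 13): e=[-6,-1,44] → ·
    (1,7)@(3, 15): e=[32,-7,12] → ·
    (2,7)@(5, 15): e=[20,-9,26] → ·
    (3,7)@(7, 15): e=[8,-11,40] → ·
    (4,9)@(9, 19): e=[0,-37,74] → ·  [on edge]
  covered (7 px):
    · · · · · · · · · ·
    · · · · · · · · · ·
    · · · · · · · · · ·
    · · · █ · · · · · ·
    · · · █ · · · · · ·
    · · █ █ · · · · · ·
    · █ █ █ · · · · · ·
    · · · · · · · · · ·
    · · · · · · · · · ·
    · · · · · · · · · ·
    · · · · · · · · · ·
    · · · · · · · · · ·
T3:
  2·area = 36  (B↔C swapped to make it positive)
  edge (2, 22)→(8, 20): d=(6,-2) inclusive
  edge (8, 20)→(20, 22): d=(12,2) inclusive
  edge (20, 22)→(2, 22): d=(-18,0) inclusive
    (8,8)@(17, 17): e=[0,-54,90] → ·  [on edge]
    (5,9)@(11, 19): e=[0,-18,54] → ·  [on edge]
    (2,10)@(5, 21): e=[0,18,18] → █  [on edge]
    (3,10)@(7, 21): e=[4,14,18] → █
    (4,10)@(9, 21): e=[8,10,18] → █
    (5,10)@(11, 21): e=[12,6,18] → █
    (6,10)@(13, 21): e=[16,2,18] → █
    (7,10)@(15, 21): e=[20,-2,18] → ·
    (2,11)@(5, 23): e=[12,42,-18] → ·
    (3,11)@(7, 23): e=[16,38,-18] → ·
    (4,11)@(9, 23): e=[20,34,-18] → ·
    (5,11)@(11, 23): e=[24,30,-18] → ·
  covered (5 px):
    · · · · · · · · · ·
    · · · · · · · · · ·
    · · · · · · · · · ·
    · · · · · · · · · ·
    · · · · · · · · · ·
    · · · · · · · · · ·
    · · · · · · · · · ·
    · · · · · · · · · ·
    · · · · · · · · · ·
    · · · · · · · · · ·
    · · █ █ █ █ █ · · ·
    · · · · · · · · · ·

Z-buffer (winner per pixel, '.' = empty):
  . . . . . . . . . .
  . . . 1 1 . . . . .
  . . . . . . . . . .
  . . . 2 . . . . . .
  . . . 2 . . . . . .
  . . 2 2 . . . . . .
  . 2 2 2 . . . . . .
  . . . . . . . . . .
  . . . . . . . . . .
  . . . . . . . . . .
  . . 3 3 3 3 3 . . .
  . . . . . . . . . .

Result: 2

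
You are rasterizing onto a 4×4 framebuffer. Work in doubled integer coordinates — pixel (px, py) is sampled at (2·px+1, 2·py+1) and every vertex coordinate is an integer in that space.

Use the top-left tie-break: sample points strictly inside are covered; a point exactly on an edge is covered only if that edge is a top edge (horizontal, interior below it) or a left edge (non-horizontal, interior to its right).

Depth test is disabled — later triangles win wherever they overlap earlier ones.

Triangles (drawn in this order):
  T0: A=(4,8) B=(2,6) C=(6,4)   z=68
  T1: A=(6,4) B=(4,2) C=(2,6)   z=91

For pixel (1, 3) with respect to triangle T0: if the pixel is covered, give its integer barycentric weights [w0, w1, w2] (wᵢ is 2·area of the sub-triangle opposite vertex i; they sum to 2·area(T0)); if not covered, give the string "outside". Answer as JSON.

T0:
  2·area = 12
  edge (4, 8)→(2, 6): d=(-2,-2) top-left  bias=+0
  edge (2, 6)→(6, 4): d=(4,-2) top-left  bias=+0
  edge (6, 4)→(4, 8): d=(-2,4) right/bottom  bias=-1
    (0,2)@(1, 5): e=[0,-6,18] → ·  [on edge]
    (2,2)@(5, 5): e=[8,2,2] → █
    (3,2)@(7, 5): e=[12,6,-6] → ·
    (1,3)@(3, 7): e=[0,6,6] → █  [on edge]
    (2,3)@(5, 7): e=[4,10,-2] → ·
  covered (2 px):
    · · · ·
    · · · ·
    · · █ ·
    · █ · ·
T1:
  2·area = 12  (B↔C swapped to make it positive)
  edge (6, 4)→(2, 6): d=(-4,2) right/bottom  bias=-1
  edge (2, 6)→(4, 2): d=(2,-4) top-left  bias=+0
  edge (4, 2)→(6, 4): d=(2,2) right/bottom  bias=-1
    (1,0)@(3, 1): e=[18,-6,0] → ·  [on edge]
    (2,1)@(5, 3): e=[6,6,0] → ·  [on edge]
    (1,2)@(3, 5): e=[2,2,8] → █
    (2,2)@(5, 5): e=[-2,10,4] → ·
    (3,2)@(7, 5): e=[-6,18,0] → ·  [on edge]
    (1,3)@(3, 7): e=[-6,6,12] → ·
  covered (1 px):
    · · · ·
    · · · ·
    · █ · ·
    · · · ·

Result: [6,6,0]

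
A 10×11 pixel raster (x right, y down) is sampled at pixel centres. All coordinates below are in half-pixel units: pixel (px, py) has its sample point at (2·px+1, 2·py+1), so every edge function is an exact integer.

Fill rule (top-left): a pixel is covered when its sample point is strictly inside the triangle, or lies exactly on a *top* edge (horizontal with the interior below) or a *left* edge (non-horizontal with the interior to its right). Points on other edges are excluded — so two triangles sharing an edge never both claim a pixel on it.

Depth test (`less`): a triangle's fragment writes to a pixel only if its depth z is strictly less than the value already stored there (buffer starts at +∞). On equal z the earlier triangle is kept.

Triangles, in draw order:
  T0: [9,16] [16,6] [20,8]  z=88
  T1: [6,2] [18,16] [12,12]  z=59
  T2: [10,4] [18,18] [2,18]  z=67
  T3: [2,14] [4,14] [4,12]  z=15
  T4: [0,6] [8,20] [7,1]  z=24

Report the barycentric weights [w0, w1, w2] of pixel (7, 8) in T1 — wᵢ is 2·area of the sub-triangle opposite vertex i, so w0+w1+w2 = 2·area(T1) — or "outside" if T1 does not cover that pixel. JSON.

T0:
  2·area = 54
  edge (9, 16)→(16, 6): d=(7,-10) top-left  bias=+0
  edge (16, 6)→(20, 8): d=(4,2) right/bottom  bias=-1
  edge (20, 8)→(9, 16): d=(-11,8) right/bottom  bias=-1
    (8,3)@(17, 7): e=[17,2,35] → █
    (9,3)@(19, 7): e=[37,-2,19] → ·
    (7,4)@(15, 9): e=[11,14,29] → █
    (9,4)@(19, 9): e=[51,6,-3] → ·
    (6,5)@(13, 11): e=[5,26,23] → █
    (8,5)@(17, 11): e=[45,18,-9] → ·
    (6,6)@(13, 13): e=[19,34,1] → █
    (7,6)@(15, 13): e=[39,30,-15] → ·
    (6,7)@(13, 15): e=[33,42,-21] → ·
  covered (6 px):
    · · · · · · · · · ·
    · · · · · · · · · ·
    · · · · · · · · · ·
    · · · · · · · · █ ·
    · · · · · · · █ █ ·
    · · · · · · █ █ · ·
    · · · · · · █ · · ·
    · · · · · · · · · ·
    · · · · · · · · · ·
    · · · · · · · · · ·
    · · · · · · · · · ·
T1:
  2·area = 36
  edge (6, 2)→(18, 16): d=(12,14) right/bottom  bias=-1
  edge (18, 16)→(12, 12): d=(-6,-4) top-left  bias=+0
  edge (12, 12)→(6, 2): d=(-6,-10) top-left  bias=+0
    (4,3)@(9, 7): e=[18,18,0] → █  [on edge]
    (5,3)@(11, 7): e=[-10,26,20] → ·
    (4,4)@(9, 9): e=[42,6,-12] → ·
    (5,4)@(11, 9): e=[14,14,8] → █
    (6,4)@(13, 9): e=[-14,22,28] → ·
    (5,5)@(11, 11): e=[38,2,-4] → ·
    (6,5)@(13, 11): e=[10,10,16] → █
    (7,5)@(15, 11): e=[-18,18,36] → ·
    (6,6)@(13, 13): e=[34,-2,4] → ·
    (7,6)@(15, 13): e=[6,6,24] → █
    (8,6)@(17, 13): e=[-22,14,44] → ·
    (7,7)@(15, 15): e=[30,-6,12] → ·
    (7,8)@(15, 17): e=[54,-18,0] → ·  [on edge]
  covered (5 px):
    · · · · · · · · · ·
    · · · · · · · · · ·
    · · · · · · · · · ·
    · · · · █ · · · · ·
    · · · · · █ · · · ·
    · · · · · · █ · · ·
    · · · · · · · █ · ·
    · · · · · · · · █ ·
    · · · · · · · · · ·
    · · · · · · · · · ·
    · · · · · · · · · ·
T2:
  2·area = 224
  edge (10, 4)→(18, 18): d=(8,14) right/bottom  bias=-1
  edge (18, 18)→(2, 18): d=(-16,0) right/bottom  bias=-1
  edge (2, 18)→(10, 4): d=(8,-14) top-left  bias=+0
    (4,3)@(9, 7): e=[38,176,10] → █
    (5,3)@(11, 7): e=[10,176,38] → █
    (6,3)@(13, 7): e=[-18,176,66] → ·
    (4,4)@(9, 9): e=[54,144,26] → █
    (6,4)@(13, 9): e=[-2,144,82] → ·
    (3,5)@(7, 11): e=[98,112,14] → █
    (6,5)@(13, 11): e=[14,112,98] → █
    (7,5)@(15, 11): e=[-14,112,126] → ·
    (2,6)@(5, 13): e=[142,80,2] → █
    (7,6)@(15, 13): e=[2,80,142] → █
    (8,6)@(17, 13): e=[-26,80,170] → ·
    (2,7)@(5, 15): e=[158,48,18] → █
  covered (28 px):
    · · · · · · · · · ·
    · · · · · · · · · ·
    · · · · · · · · · ·
    · · · · █ █ · · · ·
    · · · · █ █ · · · ·
    · · · █ █ █ █ · · ·
    · · █ █ █ █ █ █ · ·
    · · █ █ █ █ █ █ · ·
    · █ █ █ █ █ █ █ █ ·
    · · · · · · · · · ·
    · · · · · · · · · ·
T3:
  2·area = 4  (B↔C swapped to make it positive)
  edge (2, 14)→(4, 12): d=(2,-2) top-left  bias=+0
  edge (4, 12)→(4, 14): d=(0,2) right/bottom  bias=-1
  edge (4, 14)→(2, 14): d=(-2,0) right/bottom  bias=-1
    (7,0)@(15, 1): e=[0,-22,26] → ·  [on edge]
    (6,1)@(13, 3): e=[0,-18,22] → ·  [on edge]
    (5,2)@(11, 5): e=[0,-14,18] → ·  [on edge]
    (4,3)@(9, 7): e=[0,-10,14] → ·  [on edge]
    (3,4)@(7, 9): e=[0,-6,10] → ·  [on edge]
    (2,5)@(5, 11): e=[0,-2,6] → ·  [on edge]
    (1,6)@(3, 13): e=[0,2,2] → █  [on edge]
    (2,6)@(5, 13): e=[4,-2,2] → ·
    (0,7)@(1, 15): e=[0,6,-2] → ·  [on edge]
    (1,7)@(3, 15): e=[4,2,-2] → ·
  covered (1 px):
    · · · · · · · · · ·
    · · · · · · · · · ·
    · · · · · · · · · ·
    · · · · · · · · · ·
    · · · · · · · · · ·
    · · · · · · · · · ·
    · █ · · · · · · · ·
    · · · · · · · · · ·
    · · · · · · · · · ·
    · · · · · · · · · ·
    · · · · · · · · · ·
T4:
  2·area = 138  (B↔C swapped to make it positive)
  edge (0, 6)→(7, 1): d=(7,-5) top-left  bias=+0
  edge (7, 1)→(8, 20): d=(1,19) right/bottom  bias=-1
  edge (8, 20)→(0, 6): d=(-8,-14) top-left  bias=+0
    (3,0)@(7, 1): e=[0,0,138] → ·  [on edge]
    (2,1)@(5, 3): e=[4,40,94] → █
    (3,1)@(7, 3): e=[14,2,122] → █
    (4,1)@(9, 3): e=[24,-36,150] → ·
    (1,2)@(3, 5): e=[8,80,50] → █
    (4,2)@(9, 5): e=[38,-34,134] → ·
    (0,3)@(1, 7): e=[12,120,6] → █
    (4,3)@(9, 7): e=[52,-32,118] → ·
    (0,4)@(1, 9): e=[26,122,-10] → ·
    (1,4)@(3, 9): e=[36,84,18] → █
    (4,4)@(9, 9): e=[66,-30,102] → ·
    (1,5)@(3, 11): e=[50,86,2] → █
  covered (19 px):
    · · · · · · · · · ·
    · · █ █ · · · · · ·
    · █ █ █ · · · · · ·
    █ █ █ █ · · · · · ·
    · █ █ █ · · · · · ·
    · █ █ █ · · · · · ·
    · · █ █ · · · · · ·
    · · · █ · · · · · ·
    · · · █ · · · · · ·
    · · · · · · · · · ·
    · · · · · · · · · ·

Result: "outside"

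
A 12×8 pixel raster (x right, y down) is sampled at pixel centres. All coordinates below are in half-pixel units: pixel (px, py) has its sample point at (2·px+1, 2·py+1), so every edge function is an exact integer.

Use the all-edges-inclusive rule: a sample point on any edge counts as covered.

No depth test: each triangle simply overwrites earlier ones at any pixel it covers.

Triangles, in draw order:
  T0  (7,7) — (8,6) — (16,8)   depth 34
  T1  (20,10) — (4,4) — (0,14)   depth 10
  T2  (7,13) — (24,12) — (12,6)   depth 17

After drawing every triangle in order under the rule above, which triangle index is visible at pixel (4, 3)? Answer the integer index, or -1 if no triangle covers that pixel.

T0:
  2·area = 10
  edge (7, 7)→(8, 6): d=(1,-1) inclusive
  edge (8, 6)→(16, 8): d=(8,2) inclusive
  edge (16, 8)→(7, 7): d=(-9,-1) inclusive
    (6,0)@(13, 1): e=[0,-50,60] → .  [on edge]
    (5,1)@(11, 3): e=[0,-30,40] → .  [on edge]
    (4,2)@(9, 5): e=[0,-10,20] → .  [on edge]
    (3,3)@(7, 7): e=[0,10,0] → X  [on edge]
    (4,3)@(9, 7): e=[2,6,2] → X
    (5,3)@(11, 7): e=[4,2,4] → X
    (6,3)@(13, 7): e=[6,-2,6] → .
    (2,4)@(5, 9): e=[0,30,-20] → .  [on edge]
    (3,4)@(7, 9): e=[2,26,-18] → .
    (4,4)@(9, 9): e=[4,22,-16] → .
    (5,4)@(11, 9): e=[6,18,-14] → .
    (1,5)@(3, 11): e=[0,50,-40] → .  [on edge]
    (0,6)@(1, 13): e=[0,70,-60] → .  [on edge]
  covered (3 px):
    . . . . . . . . . . . .
    . . . . . . . . . . . .
    . . . . . . . . . . . .
    . . . X X X . . . . . .
    . . . . . . . . . . . .
    . . . . . . . . . . . .
    . . . . . . . . . . . .
    . . . . . . . . . . . .
T1:
  2·area = 184  (B↔C swapped to make it positive)
  edge (20, 10)→(0, 14): d=(-20,4) inclusive
  edge (0, 14)→(4, 4): d=(4,-10) inclusive
  edge (4, 4)→(20, 10): d=(16,6) inclusive
    (2,2)@(5, 5): e=[160,14,10] → X
    (3,2)@(7, 5): e=[152,34,-2] → .
    (1,3)@(3, 7): e=[128,2,54] → X
    (3,3)@(7, 7): e=[112,42,30] → X
    (4,3)@(9, 7): e=[104,62,18] → X
    (5,3)@(11, 7): e=[96,82,6] → X
    (6,3)@(13, 7): e=[88,102,-6] → .
    (1,4)@(3, 9): e=[88,10,86] → X
    (6,4)@(13, 9): e=[48,110,26] → X
    (7,4)@(15, 9): e=[40,130,14] → X
    (8,4)@(17, 9): e=[32,150,2] → X
    (9,4)@(19, 9): e=[24,170,-10] → .
    (7,5)@(15, 11): e=[0,138,46] → X  [on edge]
    (2,6)@(5, 13): e=[0,46,138] → X  [on edge]
  covered (24 px):
    . . . . . . . . . . . .
    . . . . . . . . . . . .
    . . X . . . . . . . . .
    . X X X X X . . . . . .
    . X X X X X X X X . . .
    . X X X X X X X . . . .
    X X X . . . . . . . . .
    . . . . . . . . . . . .
T2:
  2·area = 114  (B↔C swapped to make it positive)
  edge (7, 13)→(12, 6): d=(5,-7) inclusive
  edge (12, 6)→(24, 12): d=(12,6) inclusive
  edge (24, 12)→(7, 13): d=(-17,1) inclusive
    (6,3)@(13, 7): e=[12,6,96] → X
    (7,3)@(15, 7): e=[26,-6,94] → .
    (5,4)@(11, 9): e=[8,42,64] → X
    (7,4)@(15, 9): e=[36,18,60] → X
    (8,4)@(17, 9): e=[50,6,58] → X
    (9,4)@(19, 9): e=[64,-6,56] → .
    (4,5)@(9, 11): e=[4,78,32] → X
    (9,5)@(19, 11): e=[74,18,22] → X
    (10,5)@(21, 11): e=[88,6,20] → X
    (11,5)@(23, 11): e=[102,-6,18] → .
    (3,6)@(7, 13): e=[0,114,0] → X  [on edge]
    (4,6)@(9, 13): e=[14,102,-2] → .
  covered (13 px):
    . . . . . . . . . . . .
    . . . . . . . . . . . .
    . . . . . . . . . . . .
    . . . . . . X . . . . .
    . . . . . X X X X . . .
    . . . . X X X X X X X .
    . . . X . . . . . . . .
    . . . . . . . . . . . .

Z-buffer (winner per pixel, '.' = empty):
  . . . . . . . . . . . .
  . . . . . . . . . . . .
  . . 1 . . . . . . . . .
  . 1 1 1 1 1 2 . . . . .
  . 1 1 1 1 2 2 2 2 . . .
  . 1 1 1 2 2 2 2 2 2 2 .
  1 1 1 2 . . . . . . . .
  . . . . . . . . . . . .

Answer: 1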